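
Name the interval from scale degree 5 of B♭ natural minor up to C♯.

Scale degree 5 of Bb natural minor is F.
F up to C#: letters F→C make it a fifth; 8 semitones makes it augmented.

augmented fifth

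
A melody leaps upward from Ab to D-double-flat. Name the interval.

Counting letters A–B–C–D gives a fourth.
Ab→Dbb = 4 semitones, 1 narrower than the perfect fourth (5), so diminished.

diminished fourth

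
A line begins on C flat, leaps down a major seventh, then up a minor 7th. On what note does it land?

Cbb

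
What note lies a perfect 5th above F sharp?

A fifth above F lands on the letter C.
A perfect fifth spans 7 semitones, so F# moves to pitch class 1. On the letter C that is C#.

C#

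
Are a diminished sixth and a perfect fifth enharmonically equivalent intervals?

Yes

A diminished sixth spans 7 semitones; a perfect fifth spans 7.
They are enharmonically equivalent.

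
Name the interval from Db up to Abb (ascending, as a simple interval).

diminished fifth

Counting letters D–E–F–G–A gives a fifth.
Db→Abb = 6 semitones, 1 narrower than the perfect fifth (7), so diminished.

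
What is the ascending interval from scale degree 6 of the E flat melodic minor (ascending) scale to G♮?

Scale degree 6 of Eb melodic minor (ascending) is C.
C up to G: letters C→G make it a fifth; 7 semitones makes it perfect.

perfect fifth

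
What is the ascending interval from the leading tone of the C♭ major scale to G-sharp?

The leading tone of Cb major is Bb.
Bb up to G#: letters B→G make it a sixth; 10 semitones makes it augmented.

augmented sixth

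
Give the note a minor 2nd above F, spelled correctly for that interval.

A second above F lands on the letter G.
A minor second spans 1 semitone, so F moves to pitch class 6. On the letter G that is Gb.

Gb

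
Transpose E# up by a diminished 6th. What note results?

C

A sixth above E lands on the letter C.
A diminished sixth spans 7 semitones, so E# moves to pitch class 0. On the letter C that is C.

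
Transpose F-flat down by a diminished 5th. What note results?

Bb

A fifth below F lands on the letter B.
A diminished fifth spans 6 semitones, so Fb moves to pitch class 10. On the letter B that is Bb.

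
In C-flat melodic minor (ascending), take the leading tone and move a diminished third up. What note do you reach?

The leading tone of Cb melodic minor (ascending) is Bb.
A diminished third (2 semitones) above Bb lands on the letter D, giving Dbb.

Dbb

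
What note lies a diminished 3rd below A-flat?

A down a major third is F, so the target letter is F.
From Ab, a diminished third is 2 semitones down: F#.

F#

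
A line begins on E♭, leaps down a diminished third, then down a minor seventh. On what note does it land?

D#

A diminished third down from Eb is C# (letter C, 2 semitones down).
A minor seventh down from C# is D# (letter D, 10 semitones down).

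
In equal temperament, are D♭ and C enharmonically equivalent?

No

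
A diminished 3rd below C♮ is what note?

A#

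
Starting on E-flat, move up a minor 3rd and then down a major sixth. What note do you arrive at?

A minor third up from Eb is Gb (letter G, 3 semitones up).
A major sixth down from Gb is Bbb (letter B, 9 semitones down).

Bbb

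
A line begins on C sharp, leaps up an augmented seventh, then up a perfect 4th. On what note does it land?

E##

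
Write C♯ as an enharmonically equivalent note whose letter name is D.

C# is pitch class 1. The letter D alone is pitch class 2.
To reach pitch class 1 from D requires an offset of -1 semitone, i.e. flat: Db.

Db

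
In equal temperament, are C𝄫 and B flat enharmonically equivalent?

Yes

Cbb is pitch class 10; Bb is pitch class 10.
All spellings map to pitch class 10, so they are enharmonically equivalent.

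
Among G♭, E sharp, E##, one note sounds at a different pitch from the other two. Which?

In 12-tone equal temperament, enharmonic equivalents share a pitch class. Gb is pitch class 6; E# is pitch class 5; E## is pitch class 6.
Gb and E## share pitch class 6, while E# is pitch class 5.

E#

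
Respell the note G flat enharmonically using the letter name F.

Plain F sits 1 semitone below Gb, so on the letter F the same pitch needs a sharp: F#.

F#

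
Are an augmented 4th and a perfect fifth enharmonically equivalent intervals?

No

An augmented fourth spans 6 semitones; a perfect fifth spans 7.
The spans differ, so they are not enharmonic equivalents.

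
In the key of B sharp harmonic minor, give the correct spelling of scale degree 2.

C##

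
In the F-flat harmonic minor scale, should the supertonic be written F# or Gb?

Gb

Each scale degree takes a distinct letter name. Degree 2 of a scale on F must use the letter G.
Gb and F# are enharmonically the same pitch, but only Gb uses the letter G, so it is the correct spelling here.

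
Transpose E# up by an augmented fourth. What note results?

A##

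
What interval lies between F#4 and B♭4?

diminished fourth

Counting letters F–G–A–B gives a fourth.
F#→Bb = 4 semitones, 1 narrower than the perfect fourth (5), so diminished.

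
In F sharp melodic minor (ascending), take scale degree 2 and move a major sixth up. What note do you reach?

Scale degree 2 of F# melodic minor (ascending) is G#.
A major sixth (9 semitones) above G# lands on the letter E, giving E#.

E#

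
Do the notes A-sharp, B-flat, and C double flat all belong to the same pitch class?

A# = pitch class 10 and Bb = pitch class 10 and Cbb = pitch class 10 — the same pitch class, so they are enharmonic equivalents.

Yes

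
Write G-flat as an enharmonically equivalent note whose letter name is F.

F#

Plain F sits 1 semitone below Gb, so on the letter F the same pitch needs a sharp: F#.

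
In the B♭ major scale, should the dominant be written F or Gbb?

Each scale degree takes a distinct letter name. Degree 5 of a scale on B must use the letter F.
F and Gbb are enharmonically the same pitch, but only F uses the letter F, so it is the correct spelling here.

F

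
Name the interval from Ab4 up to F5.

The letter names run A→F, a span of 5 letter steps, so the interval is some kind of sixth.
Ab to F is 9 semitones. A major sixth is 9, so 9 makes it major.

major sixth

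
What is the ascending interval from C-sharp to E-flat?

diminished third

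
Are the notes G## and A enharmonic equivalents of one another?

Yes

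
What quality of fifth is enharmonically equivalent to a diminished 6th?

A diminished sixth spans 7 semitones.
A fifth spanning 7 semitones is perfect (the perfect fifth is 7).

perfect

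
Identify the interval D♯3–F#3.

minor third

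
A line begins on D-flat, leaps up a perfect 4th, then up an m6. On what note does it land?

A perfect fourth up from Db is Gb (letter G, 5 semitones up).
A minor sixth up from Gb is Ebb (letter E, 8 semitones up).

Ebb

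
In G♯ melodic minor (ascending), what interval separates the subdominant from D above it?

minor second

The subdominant of G# melodic minor (ascending) is C#.
C# up to D: letters C→D make it a second; 1 semitone makes it minor.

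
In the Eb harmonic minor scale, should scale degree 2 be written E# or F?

Each scale degree takes a distinct letter name. Degree 2 of a scale on E must use the letter F.
F and E# are enharmonically the same pitch, but only F uses the letter F, so it is the correct spelling here.

F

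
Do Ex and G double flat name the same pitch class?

No

E## is pitch class 6; Gbb is pitch class 5.
The pitch classes differ (6 vs. 5), so they are not enharmonic equivalents.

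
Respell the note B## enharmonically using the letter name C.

C#

B## is pitch class 1. The letter C alone is pitch class 0.
To reach pitch class 1 from C requires an offset of +1 semitone, i.e. sharp: C#.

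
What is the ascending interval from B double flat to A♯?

Counting letters B–C–D–E–F–G–A gives a seventh.
Bbb→A# = 13 semitones, 2 wider than the major seventh (11), so doubly augmented.

doubly augmented seventh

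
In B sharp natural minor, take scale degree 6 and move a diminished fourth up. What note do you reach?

Scale degree 6 of B# natural minor is G#.
A diminished fourth (4 semitones) above G# lands on the letter C, giving C.

C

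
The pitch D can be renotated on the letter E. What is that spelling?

Plain E sits 2 semitones above D, so on the letter E the same pitch needs a double flat: Ebb.

Ebb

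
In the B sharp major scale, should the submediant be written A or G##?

Each scale degree takes a distinct letter name. Degree 6 of a scale on B must use the letter G.
G## and A are enharmonically the same pitch, but only G## uses the letter G, so it is the correct spelling here.

G##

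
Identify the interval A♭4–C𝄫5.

diminished third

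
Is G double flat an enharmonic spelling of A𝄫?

No

Two spellings are enharmonically equivalent only if they share a pitch class.
Here Gbb → 5, Abb → 7; 5 ≠ 7, so they are not.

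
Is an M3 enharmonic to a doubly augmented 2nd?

A major third spans 4 semitones; a doubly augmented second spans 4.
They are enharmonically equivalent.

Yes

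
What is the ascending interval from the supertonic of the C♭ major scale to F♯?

The supertonic of Cb major is Db.
Db up to F#: letters D→F make it a third; 5 semitones makes it augmented.

augmented third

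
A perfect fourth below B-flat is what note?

F

A fourth below B lands on the letter F.
A perfect fourth spans 5 semitones, so Bb moves to pitch class 5. On the letter F that is F.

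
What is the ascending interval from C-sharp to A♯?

Counting letters C–D–E–F–G–A gives a sixth.
C#→A# = 9 semitones, exactly the major sixth.

major sixth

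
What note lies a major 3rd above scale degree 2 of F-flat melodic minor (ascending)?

Bb

Scale degree 2 of Fb melodic minor (ascending) is Gb.
A major third (4 semitones) above Gb lands on the letter B, giving Bb.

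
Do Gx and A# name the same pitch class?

No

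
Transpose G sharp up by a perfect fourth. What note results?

G up a perfect fourth is C, so the target letter is C.
From G#, a perfect fourth is 5 semitones up: C#.

C#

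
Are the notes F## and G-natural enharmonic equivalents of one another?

F## = pitch class 7 and G = pitch class 7 — the same pitch class, so they are enharmonic equivalents.

Yes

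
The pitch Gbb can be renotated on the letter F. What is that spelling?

F

Gbb is pitch class 5. The letter F alone is pitch class 5.
Pitch class 5 on F needs no accidental: F.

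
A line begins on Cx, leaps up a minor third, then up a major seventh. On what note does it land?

A minor third up from C## is E# (letter E, 3 semitones up).
A major seventh up from E# is D## (letter D, 11 semitones up).

D##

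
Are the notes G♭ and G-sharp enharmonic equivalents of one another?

Gb is pitch class 6; G# is pitch class 8.
The pitch classes differ (6 vs. 8), so they are not enharmonic equivalents.

No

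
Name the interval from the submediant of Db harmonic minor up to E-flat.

The submediant of Db harmonic minor is Bbb.
Bbb up to Eb: letters B→E make it a fourth; 6 semitones makes it augmented.

augmented fourth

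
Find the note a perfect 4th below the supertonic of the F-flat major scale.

Db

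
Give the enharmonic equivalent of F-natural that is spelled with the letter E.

E#

Plain E sits 1 semitone below F, so on the letter E the same pitch needs a sharp: E#.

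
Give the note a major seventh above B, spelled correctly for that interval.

A#

A seventh above B lands on the letter A.
A major seventh spans 11 semitones, so B moves to pitch class 10. On the letter A that is A#.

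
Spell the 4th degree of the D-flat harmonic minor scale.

Gb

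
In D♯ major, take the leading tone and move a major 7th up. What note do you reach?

The leading tone of D# major is C##.
A major seventh (11 semitones) above C## lands on the letter B, giving B##.

B##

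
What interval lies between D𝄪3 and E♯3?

minor second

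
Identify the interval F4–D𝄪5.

doubly augmented sixth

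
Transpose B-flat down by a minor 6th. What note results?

D

B down a major sixth is D, so the target letter is D.
From Bb, a minor sixth is 8 semitones down: D.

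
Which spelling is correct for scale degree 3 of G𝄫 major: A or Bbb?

Each scale degree takes a distinct letter name. Degree 3 of a scale on G must use the letter B.
Bbb and A are enharmonically the same pitch, but only Bbb uses the letter B, so it is the correct spelling here.

Bbb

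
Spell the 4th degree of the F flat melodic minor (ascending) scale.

Degree 4 takes the letter 3 steps above F, which is B.
In melodic minor (ascending), degree 4 sits 5 semitones above the tonic. Fb + 5 semitones is pitch class 9, spelled on B as Bbb.

Bbb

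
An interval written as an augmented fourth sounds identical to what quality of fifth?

An augmented fourth spans 6 semitones.
A fifth spanning 6 semitones is diminished (the perfect fifth is 7).

diminished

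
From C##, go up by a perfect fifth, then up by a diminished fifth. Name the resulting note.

D#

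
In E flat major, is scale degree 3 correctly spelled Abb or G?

G

Each scale degree takes a distinct letter name. Degree 3 of a scale on E must use the letter G.
G and Abb are enharmonically the same pitch, but only G uses the letter G, so it is the correct spelling here.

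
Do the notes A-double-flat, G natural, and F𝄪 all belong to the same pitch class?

Yes

Abb = pitch class 7 and G = pitch class 7 and F## = pitch class 7 — the same pitch class, so they are enharmonic equivalents.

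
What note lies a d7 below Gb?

A

A seventh below G lands on the letter A.
A diminished seventh spans 9 semitones, so Gb moves to pitch class 9. On the letter A that is A.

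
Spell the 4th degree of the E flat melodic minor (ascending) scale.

Ab

The Eb melodic minor (ascending) scale runs Eb F Gb Ab Bb C D.
Degree 4 is Ab.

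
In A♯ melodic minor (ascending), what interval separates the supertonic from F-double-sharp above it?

The supertonic of A# melodic minor (ascending) is B#.
B# up to F##: letters B→F make it a fifth; 7 semitones makes it perfect.

perfect fifth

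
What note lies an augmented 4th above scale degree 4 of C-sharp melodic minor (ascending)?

B#

Scale degree 4 of C# melodic minor (ascending) is F#.
An augmented fourth (6 semitones) above F# lands on the letter B, giving B#.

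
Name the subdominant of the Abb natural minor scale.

Dbb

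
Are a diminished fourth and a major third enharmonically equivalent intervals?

A diminished fourth spans 4 semitones; a major third spans 4.
They are enharmonically equivalent.

Yes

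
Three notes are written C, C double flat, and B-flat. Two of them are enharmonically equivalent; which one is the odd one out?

In 12-tone equal temperament, enharmonic equivalents share a pitch class. C is pitch class 0; Cbb is pitch class 10; Bb is pitch class 10.
Cbb and Bb share pitch class 10, while C is pitch class 0.

C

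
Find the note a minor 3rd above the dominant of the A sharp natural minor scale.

G#

The dominant of A# natural minor is E#.
A minor third (3 semitones) above E# lands on the letter G, giving G#.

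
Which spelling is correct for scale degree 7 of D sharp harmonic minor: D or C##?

Each scale degree takes a distinct letter name. Degree 7 of a scale on D must use the letter C.
C## and D are enharmonically the same pitch, but only C## uses the letter C, so it is the correct spelling here.

C##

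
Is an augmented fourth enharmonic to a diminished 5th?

Yes

An augmented fourth spans 6 semitones; a diminished fifth spans 6.
They are enharmonically equivalent.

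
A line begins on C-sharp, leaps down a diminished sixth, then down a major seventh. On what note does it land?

F##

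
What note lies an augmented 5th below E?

E down a perfect fifth is A, so the target letter is A.
From E, an augmented fifth is 8 semitones down: Ab.

Ab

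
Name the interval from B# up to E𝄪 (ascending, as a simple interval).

Counting letters B–C–D–E gives a fourth.
B#→E## = 6 semitones, 1 wider than the perfect fourth (5), so augmented.

augmented fourth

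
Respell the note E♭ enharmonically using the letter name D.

Plain D sits 1 semitone below Eb, so on the letter D the same pitch needs a sharp: D#.

D#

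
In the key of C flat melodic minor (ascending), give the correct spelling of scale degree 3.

Ebb

Degree 3 takes the letter 2 steps above C, which is E.
In melodic minor (ascending), degree 3 sits 3 semitones above the tonic. Cb + 3 semitones is pitch class 2, spelled on E as Ebb.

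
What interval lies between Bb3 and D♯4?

augmented third

Counting letters B–C–D gives a third.
Bb→D# = 5 semitones, 1 wider than the major third (4), so augmented.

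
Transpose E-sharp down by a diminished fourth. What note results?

B##

A fourth below E lands on the letter B.
A diminished fourth spans 4 semitones, so E# moves to pitch class 1. On the letter B that is B##.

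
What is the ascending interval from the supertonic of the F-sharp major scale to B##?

The supertonic of F# major is G#.
G# up to B##: letters G→B make it a third; 5 semitones makes it augmented.

augmented third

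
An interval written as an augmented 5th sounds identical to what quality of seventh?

An augmented fifth spans 8 semitones.
A seventh spanning 8 semitones is doubly diminished (the major seventh is 11).

doubly diminished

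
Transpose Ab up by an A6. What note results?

A up a major sixth is F#, so the target letter is F.
From Ab, an augmented sixth is 10 semitones up: F#.

F#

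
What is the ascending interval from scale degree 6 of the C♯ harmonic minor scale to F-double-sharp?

Scale degree 6 of C# harmonic minor is A.
A up to F##: letters A→F make it a sixth; 10 semitones makes it augmented.

augmented sixth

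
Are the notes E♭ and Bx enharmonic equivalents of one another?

No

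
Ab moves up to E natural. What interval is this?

augmented fifth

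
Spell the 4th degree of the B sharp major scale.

Degree 4 takes the letter 3 steps above B, which is E.
In major, degree 4 sits 5 semitones above the tonic. B# + 5 semitones is pitch class 5, spelled on E as E#.

E#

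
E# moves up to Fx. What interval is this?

Counting letters E–F gives a second.
E#→F## = 2 semitones, exactly the major second.

major second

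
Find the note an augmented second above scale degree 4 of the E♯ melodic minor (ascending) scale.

Scale degree 4 of E# melodic minor (ascending) is A#.
An augmented second (3 semitones) above A# lands on the letter B, giving B##.

B##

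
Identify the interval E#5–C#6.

minor sixth

The letter names run E→C, a span of 5 letter steps, so the interval is some kind of sixth.
E# to C# is 8 semitones. A major sixth is 9, so 8 makes it minor.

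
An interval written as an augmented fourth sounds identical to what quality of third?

An augmented fourth spans 6 semitones.
A third spanning 6 semitones is doubly augmented (the major third is 4).

doubly augmented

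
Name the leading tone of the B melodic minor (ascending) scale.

A#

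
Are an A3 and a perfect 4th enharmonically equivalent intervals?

An augmented third spans 5 semitones; a perfect fourth spans 5.
They are enharmonically equivalent.

Yes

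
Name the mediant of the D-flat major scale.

The Db major scale runs Db Eb F Gb Ab Bb C.
Degree 3 is F.

F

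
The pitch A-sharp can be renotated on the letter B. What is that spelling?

Bb

A# is pitch class 10. The letter B alone is pitch class 11.
To reach pitch class 10 from B requires an offset of -1 semitone, i.e. flat: Bb.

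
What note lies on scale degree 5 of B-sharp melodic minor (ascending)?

F##

The B# melodic minor (ascending) scale runs B# C## D# E# F## G## A##.
Degree 5 is F##.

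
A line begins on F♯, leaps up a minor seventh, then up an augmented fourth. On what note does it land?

A minor seventh up from F# is E (letter E, 10 semitones up).
An augmented fourth up from E is A# (letter A, 6 semitones up).

A#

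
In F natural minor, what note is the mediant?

Degree 3 takes the letter 2 steps above F, which is A.
In natural minor, degree 3 sits 3 semitones above the tonic. F + 3 semitones is pitch class 8, spelled on A as Ab.

Ab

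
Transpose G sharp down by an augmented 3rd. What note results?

A third below G lands on the letter E.
An augmented third spans 5 semitones, so G# moves to pitch class 3. On the letter E that is Eb.

Eb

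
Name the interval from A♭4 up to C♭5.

The letter names run A→C, a span of 2 letter steps, so the interval is some kind of third.
Ab to Cb is 3 semitones. A major third is 4, so 3 makes it minor.

minor third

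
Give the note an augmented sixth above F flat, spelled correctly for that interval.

A sixth above F lands on the letter D.
An augmented sixth spans 10 semitones, so Fb moves to pitch class 2. On the letter D that is D.

D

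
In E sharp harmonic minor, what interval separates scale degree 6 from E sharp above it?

major third

Scale degree 6 of E# harmonic minor is C#.
C# up to E#: letters C→E make it a third; 4 semitones makes it major.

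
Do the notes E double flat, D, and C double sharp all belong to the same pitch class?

Ebb is pitch class 2; D is pitch class 2; C## is pitch class 2.
All spellings map to pitch class 2, so they are enharmonically equivalent.

Yes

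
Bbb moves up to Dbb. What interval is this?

Counting letters B–C–D gives a third.
Bbb→Dbb = 3 semitones, 1 narrower than the major third (4), so minor.

minor third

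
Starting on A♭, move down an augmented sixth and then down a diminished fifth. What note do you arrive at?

Fb

An augmented sixth down from Ab is Cbb (letter C, 10 semitones down).
A diminished fifth down from Cbb is Fb (letter F, 6 semitones down).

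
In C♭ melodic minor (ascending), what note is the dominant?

Degree 5 takes the letter 4 steps above C, which is G.
In melodic minor (ascending), degree 5 sits 7 semitones above the tonic. Cb + 7 semitones is pitch class 6, spelled on G as Gb.

Gb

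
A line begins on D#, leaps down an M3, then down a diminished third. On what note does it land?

G##

A major third down from D# is B (letter B, 4 semitones down).
A diminished third down from B is G## (letter G, 2 semitones down).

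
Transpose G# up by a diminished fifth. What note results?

A fifth above G lands on the letter D.
A diminished fifth spans 6 semitones, so G# moves to pitch class 2. On the letter D that is D.

D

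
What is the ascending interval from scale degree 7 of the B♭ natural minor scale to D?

Scale degree 7 of Bb natural minor is Ab.
Ab up to D: letters A→D make it a fourth; 6 semitones makes it augmented.

augmented fourth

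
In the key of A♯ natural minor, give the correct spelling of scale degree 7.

The A# natural minor scale runs A# B# C# D# E# F# G#.
Degree 7 is G#.

G#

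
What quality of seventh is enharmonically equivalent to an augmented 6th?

minor

An augmented sixth spans 10 semitones.
A seventh spanning 10 semitones is minor (the major seventh is 11).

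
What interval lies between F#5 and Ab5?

diminished third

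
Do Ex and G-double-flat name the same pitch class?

Two spellings are enharmonically equivalent only if they share a pitch class.
Here E## → 6, Gbb → 5; 5 ≠ 6, so they are not.

No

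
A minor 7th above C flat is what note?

Bbb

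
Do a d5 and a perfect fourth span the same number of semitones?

A diminished fifth spans 6 semitones; a perfect fourth spans 5.
The spans differ, so they are not enharmonic equivalents.

No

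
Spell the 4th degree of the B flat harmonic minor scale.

Eb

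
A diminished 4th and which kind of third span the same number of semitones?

A diminished fourth spans 4 semitones.
A third spanning 4 semitones is major (the major third is 4).

major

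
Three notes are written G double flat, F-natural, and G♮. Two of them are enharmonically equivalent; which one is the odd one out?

G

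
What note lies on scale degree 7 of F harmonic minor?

E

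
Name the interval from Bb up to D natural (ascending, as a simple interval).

major third

Counting letters B–C–D gives a third.
Bb→D = 4 semitones, exactly the major third.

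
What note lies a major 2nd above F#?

G#

F up a major second is G, so the target letter is G.
From F#, a major second is 2 semitones up: G#.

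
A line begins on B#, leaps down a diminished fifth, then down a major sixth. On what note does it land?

G##

A diminished fifth down from B# is E## (letter E, 6 semitones down).
A major sixth down from E## is G## (letter G, 9 semitones down).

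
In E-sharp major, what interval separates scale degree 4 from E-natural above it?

diminished fifth

Scale degree 4 of E# major is A#.
A# up to E: letters A→E make it a fifth; 6 semitones makes it diminished.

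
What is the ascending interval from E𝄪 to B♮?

Counting letters E–F–G–A–B gives a fifth.
E##→B = 5 semitones, 2 narrower than the perfect fifth (7), so doubly diminished.

doubly diminished fifth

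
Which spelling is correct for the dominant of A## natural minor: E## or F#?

E##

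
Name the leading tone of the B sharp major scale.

Degree 7 takes the letter 6 steps above B, which is A.
In major, degree 7 sits 11 semitones above the tonic. B# + 11 semitones is pitch class 11, spelled on A as A##.

A##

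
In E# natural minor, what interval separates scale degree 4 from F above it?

Scale degree 4 of E# natural minor is A#.
A# up to F: letters A→F make it a sixth; 7 semitones makes it diminished.

diminished sixth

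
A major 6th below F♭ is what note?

Abb

F down a major sixth is Ab, so the target letter is A.
From Fb, a major sixth is 9 semitones down: Abb.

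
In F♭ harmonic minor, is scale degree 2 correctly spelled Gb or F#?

Each scale degree takes a distinct letter name. Degree 2 of a scale on F must use the letter G.
Gb and F# are enharmonically the same pitch, but only Gb uses the letter G, so it is the correct spelling here.

Gb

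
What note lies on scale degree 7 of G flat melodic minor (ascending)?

F

Degree 7 takes the letter 6 steps above G, which is F.
In melodic minor (ascending), degree 7 sits 11 semitones above the tonic. Gb + 11 semitones is pitch class 5, spelled on F as F.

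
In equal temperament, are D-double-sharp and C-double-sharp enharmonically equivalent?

No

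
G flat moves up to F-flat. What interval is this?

minor seventh

Counting letters G–A–B–C–D–E–F gives a seventh.
Gb→Fb = 10 semitones, 1 narrower than the major seventh (11), so minor.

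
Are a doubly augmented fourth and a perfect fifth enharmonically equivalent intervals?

Yes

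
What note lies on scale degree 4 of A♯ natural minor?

The A# natural minor scale runs A# B# C# D# E# F# G#.
Degree 4 is D#.

D#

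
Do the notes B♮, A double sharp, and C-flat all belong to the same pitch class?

Yes

B = pitch class 11 and A## = pitch class 11 and Cb = pitch class 11 — the same pitch class, so they are enharmonic equivalents.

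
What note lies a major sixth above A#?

F##

A up a major sixth is F#, so the target letter is F.
From A#, a major sixth is 9 semitones up: F##.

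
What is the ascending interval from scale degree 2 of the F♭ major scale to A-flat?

Scale degree 2 of Fb major is Gb.
Gb up to Ab: letters G→A make it a second; 2 semitones makes it major.

major second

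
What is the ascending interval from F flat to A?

augmented third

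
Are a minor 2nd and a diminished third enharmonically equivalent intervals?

No

A minor second spans 1 semitone; a diminished third spans 2.
The spans differ, so they are not enharmonic equivalents.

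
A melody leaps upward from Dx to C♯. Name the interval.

The letter names run D→C, a span of 6 letter steps, so the interval is some kind of seventh.
D## to C# is 9 semitones. A major seventh is 11, so 9 makes it diminished.

diminished seventh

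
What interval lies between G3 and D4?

The letter names run G→D, a span of 4 letter steps, so the interval is some kind of fifth.
G to D is 7 semitones. A perfect fifth is 7, so 7 makes it perfect.

perfect fifth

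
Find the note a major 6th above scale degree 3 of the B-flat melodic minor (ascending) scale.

Scale degree 3 of Bb melodic minor (ascending) is Db.
A major sixth (9 semitones) above Db lands on the letter B, giving Bb.

Bb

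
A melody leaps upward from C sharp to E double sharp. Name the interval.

Counting letters C–D–E gives a third.
C#→E## = 5 semitones, 1 wider than the major third (4), so augmented.

augmented third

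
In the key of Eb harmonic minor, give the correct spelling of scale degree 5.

Degree 5 takes the letter 4 steps above E, which is B.
In harmonic minor, degree 5 sits 7 semitones above the tonic. Eb + 7 semitones is pitch class 10, spelled on B as Bb.

Bb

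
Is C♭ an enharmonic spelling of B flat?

No

Cb is pitch class 11; Bb is pitch class 10.
The pitch classes differ (11 vs. 10), so they are not enharmonic equivalents.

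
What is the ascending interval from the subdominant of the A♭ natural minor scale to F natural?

The subdominant of Ab natural minor is Db.
Db up to F: letters D→F make it a third; 4 semitones makes it major.

major third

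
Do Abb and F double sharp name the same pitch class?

Yes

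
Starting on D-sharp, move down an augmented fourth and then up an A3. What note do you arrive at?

C##

An augmented fourth down from D# is A (letter A, 6 semitones down).
An augmented third up from A is C## (letter C, 5 semitones up).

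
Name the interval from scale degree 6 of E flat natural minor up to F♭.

Scale degree 6 of Eb natural minor is Cb.
Cb up to Fb: letters C→F make it a fourth; 5 semitones makes it perfect.

perfect fourth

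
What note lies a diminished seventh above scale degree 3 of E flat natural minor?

Scale degree 3 of Eb natural minor is Gb.
A diminished seventh (9 semitones) above Gb lands on the letter F, giving Fbb.

Fbb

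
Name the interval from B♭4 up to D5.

major third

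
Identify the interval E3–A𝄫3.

Counting letters E–F–G–A gives a fourth.
E→Abb = 3 semitones, 2 narrower than the perfect fourth (5), so doubly diminished.

doubly diminished fourth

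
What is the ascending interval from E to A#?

augmented fourth

The letter names run E→A, a span of 3 letter steps, so the interval is some kind of fourth.
E to A# is 6 semitones. A perfect fourth is 5, so 6 makes it augmented.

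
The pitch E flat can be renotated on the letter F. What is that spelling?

Fbb

Eb is pitch class 3. The letter F alone is pitch class 5.
To reach pitch class 3 from F requires an offset of -2 semitones, i.e. double flat: Fbb.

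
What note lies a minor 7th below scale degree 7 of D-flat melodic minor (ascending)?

D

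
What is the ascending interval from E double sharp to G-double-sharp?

Counting letters E–F–G gives a third.
E##→G## = 3 semitones, 1 narrower than the major third (4), so minor.

minor third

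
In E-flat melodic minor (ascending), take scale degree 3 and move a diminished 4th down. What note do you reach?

D

Scale degree 3 of Eb melodic minor (ascending) is Gb.
A diminished fourth (4 semitones) below Gb lands on the letter D, giving D.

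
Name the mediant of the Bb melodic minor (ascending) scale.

The Bb melodic minor (ascending) scale runs Bb C Db Eb F G A.
Degree 3 is Db.

Db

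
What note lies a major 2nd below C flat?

Bbb

A second below C lands on the letter B.
A major second spans 2 semitones, so Cb moves to pitch class 9. On the letter B that is Bbb.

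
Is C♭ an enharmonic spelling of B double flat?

No

Cb is pitch class 11; Bbb is pitch class 9.
The pitch classes differ (11 vs. 9), so they are not enharmonic equivalents.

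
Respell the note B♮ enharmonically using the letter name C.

Cb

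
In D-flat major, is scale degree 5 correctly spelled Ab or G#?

Ab

Each scale degree takes a distinct letter name. Degree 5 of a scale on D must use the letter A.
Ab and G# are enharmonically the same pitch, but only Ab uses the letter A, so it is the correct spelling here.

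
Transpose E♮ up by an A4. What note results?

A#

E up a perfect fourth is A, so the target letter is A.
From E, an augmented fourth is 6 semitones up: A#.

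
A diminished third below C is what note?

A third below C lands on the letter A.
A diminished third spans 2 semitones, so C moves to pitch class 10. On the letter A that is A#.

A#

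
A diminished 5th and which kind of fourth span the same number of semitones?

augmented

A diminished fifth spans 6 semitones.
A fourth spanning 6 semitones is augmented (the perfect fourth is 5).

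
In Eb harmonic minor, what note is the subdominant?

Ab

Degree 4 takes the letter 3 steps above E, which is A.
In harmonic minor, degree 4 sits 5 semitones above the tonic. Eb + 5 semitones is pitch class 8, spelled on A as Ab.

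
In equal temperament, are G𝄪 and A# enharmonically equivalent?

G## is pitch class 9; A# is pitch class 10.
The pitch classes differ (9 vs. 10), so they are not enharmonic equivalents.

No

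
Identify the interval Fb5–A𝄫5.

Counting letters F–G–A gives a third.
Fb→Abb = 3 semitones, 1 narrower than the major third (4), so minor.

minor third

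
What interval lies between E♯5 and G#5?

Counting letters E–F–G gives a third.
E#→G# = 3 semitones, 1 narrower than the major third (4), so minor.

minor third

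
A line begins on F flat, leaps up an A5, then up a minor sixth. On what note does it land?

Ab

An augmented fifth up from Fb is C (letter C, 8 semitones up).
A minor sixth up from C is Ab (letter A, 8 semitones up).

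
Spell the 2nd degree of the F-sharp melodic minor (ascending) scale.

Degree 2 takes the letter 1 step above F, which is G.
In melodic minor (ascending), degree 2 sits 2 semitones above the tonic. F# + 2 semitones is pitch class 8, spelled on G as G#.

G#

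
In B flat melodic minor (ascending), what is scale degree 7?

Degree 7 takes the letter 6 steps above B, which is A.
In melodic minor (ascending), degree 7 sits 11 semitones above the tonic. Bb + 11 semitones is pitch class 9, spelled on A as A.

A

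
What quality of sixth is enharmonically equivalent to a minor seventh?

A minor seventh spans 10 semitones.
A sixth spanning 10 semitones is augmented (the major sixth is 9).

augmented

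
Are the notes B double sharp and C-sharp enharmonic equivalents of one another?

Yes

B## is pitch class 1; C# is pitch class 1.
All spellings map to pitch class 1, so they are enharmonically equivalent.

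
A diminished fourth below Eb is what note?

B

E down a perfect fourth is B, so the target letter is B.
From Eb, a diminished fourth is 4 semitones down: B.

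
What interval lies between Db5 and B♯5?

doubly augmented sixth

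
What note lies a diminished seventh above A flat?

Gbb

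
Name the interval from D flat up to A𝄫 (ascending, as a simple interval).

Counting letters D–E–F–G–A gives a fifth.
Db→Abb = 6 semitones, 1 narrower than the perfect fifth (7), so diminished.

diminished fifth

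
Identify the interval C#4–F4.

diminished fourth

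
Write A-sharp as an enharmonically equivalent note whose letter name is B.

Bb

Plain B sits 1 semitone above A#, so on the letter B the same pitch needs a flat: Bb.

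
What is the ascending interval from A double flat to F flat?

The letter names run A→F, a span of 5 letter steps, so the interval is some kind of sixth.
Abb to Fb is 9 semitones. A major sixth is 9, so 9 makes it major.

major sixth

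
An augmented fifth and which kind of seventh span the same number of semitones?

An augmented fifth spans 8 semitones.
A seventh spanning 8 semitones is doubly diminished (the major seventh is 11).

doubly diminished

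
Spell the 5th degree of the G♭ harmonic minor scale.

Db

Degree 5 takes the letter 4 steps above G, which is D.
In harmonic minor, degree 5 sits 7 semitones above the tonic. Gb + 7 semitones is pitch class 1, spelled on D as Db.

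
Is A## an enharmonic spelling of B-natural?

Yes

A## = pitch class 11 and B = pitch class 11 — the same pitch class, so they are enharmonic equivalents.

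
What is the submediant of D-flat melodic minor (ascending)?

Bb

Degree 6 takes the letter 5 steps above D, which is B.
In melodic minor (ascending), degree 6 sits 9 semitones above the tonic. Db + 9 semitones is pitch class 10, spelled on B as Bb.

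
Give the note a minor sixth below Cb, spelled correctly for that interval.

Eb

A sixth below C lands on the letter E.
A minor sixth spans 8 semitones, so Cb moves to pitch class 3. On the letter E that is Eb.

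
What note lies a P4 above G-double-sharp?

A fourth above G lands on the letter C.
A perfect fourth spans 5 semitones, so G## moves to pitch class 2. On the letter C that is C##.

C##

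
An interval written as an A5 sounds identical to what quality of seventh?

An augmented fifth spans 8 semitones.
A seventh spanning 8 semitones is doubly diminished (the major seventh is 11).

doubly diminished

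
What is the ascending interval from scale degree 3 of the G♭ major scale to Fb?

Scale degree 3 of Gb major is Bb.
Bb up to Fb: letters B→F make it a fifth; 6 semitones makes it diminished.

diminished fifth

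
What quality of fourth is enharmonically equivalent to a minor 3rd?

doubly diminished

A minor third spans 3 semitones.
A fourth spanning 3 semitones is doubly diminished (the perfect fourth is 5).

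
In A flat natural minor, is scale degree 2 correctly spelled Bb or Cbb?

Each scale degree takes a distinct letter name. Degree 2 of a scale on A must use the letter B.
Bb and Cbb are enharmonically the same pitch, but only Bb uses the letter B, so it is the correct spelling here.

Bb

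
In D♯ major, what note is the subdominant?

G#

The D# major scale runs D# E# F## G# A# B# C##.
Degree 4 is G#.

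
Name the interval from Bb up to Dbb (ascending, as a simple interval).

The letter names run B→D, a span of 2 letter steps, so the interval is some kind of third.
Bb to Dbb is 2 semitones. A major third is 4, so 2 makes it diminished.

diminished third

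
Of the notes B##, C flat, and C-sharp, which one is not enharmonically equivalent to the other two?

Cb

In 12-tone equal temperament, enharmonic equivalents share a pitch class. B## is pitch class 1; Cb is pitch class 11; C# is pitch class 1.
B## and C# share pitch class 1, while Cb is pitch class 11.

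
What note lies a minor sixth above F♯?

F up a major sixth is D, so the target letter is D.
From F#, a minor sixth is 8 semitones up: D.

D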